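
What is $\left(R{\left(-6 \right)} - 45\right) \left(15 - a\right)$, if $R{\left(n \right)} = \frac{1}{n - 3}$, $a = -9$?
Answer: $- \frac{3248}{3} \approx -1082.7$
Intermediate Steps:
$R{\left(n \right)} = \frac{1}{-3 + n}$
$\left(R{\left(-6 \right)} - 45\right) \left(15 - a\right) = \left(\frac{1}{-3 - 6} - 45\right) \left(15 - -9\right) = \left(\frac{1}{-9} - 45\right) \left(15 + 9\right) = \left(- \frac{1}{9} - 45\right) 24 = \left(- \frac{406}{9}\right) 24 = - \frac{3248}{3}$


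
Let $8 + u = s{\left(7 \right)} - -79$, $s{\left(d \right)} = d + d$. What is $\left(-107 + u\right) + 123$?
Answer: $101$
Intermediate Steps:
$s{\left(d \right)} = 2 d$
$u = 85$ ($u = -8 + \left(2 \cdot 7 - -79\right) = -8 + \left(14 + 79\right) = -8 + 93 = 85$)
$\left(-107 + u\right) + 123 = \left(-107 + 85\right) + 123 = -22 + 123 = 101$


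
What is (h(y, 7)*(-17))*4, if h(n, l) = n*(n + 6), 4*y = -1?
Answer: 391/4 ≈ 97.750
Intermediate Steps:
y = -¼ (y = (¼)*(-1) = -¼ ≈ -0.25000)
h(n, l) = n*(6 + n)
(h(y, 7)*(-17))*4 = (-(6 - ¼)/4*(-17))*4 = (-¼*23/4*(-17))*4 = -23/16*(-17)*4 = (391/16)*4 = 391/4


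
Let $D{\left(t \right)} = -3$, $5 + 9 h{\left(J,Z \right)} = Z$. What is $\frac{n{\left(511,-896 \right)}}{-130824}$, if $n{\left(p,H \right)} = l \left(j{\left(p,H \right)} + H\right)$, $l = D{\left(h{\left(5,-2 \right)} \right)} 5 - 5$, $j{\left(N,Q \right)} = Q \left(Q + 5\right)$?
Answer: $\frac{1993600}{16353} \approx 121.91$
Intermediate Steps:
$h{\left(J,Z \right)} = - \frac{5}{9} + \frac{Z}{9}$
$j{\left(N,Q \right)} = Q \left(5 + Q\right)$
$l = -20$ ($l = \left(-3\right) 5 - 5 = -15 - 5 = -20$)
$n{\left(p,H \right)} = - 20 H - 20 H \left(5 + H\right)$ ($n{\left(p,H \right)} = - 20 \left(H \left(5 + H\right) + H\right) = - 20 \left(H + H \left(5 + H\right)\right) = - 20 H - 20 H \left(5 + H\right)$)
$\frac{n{\left(511,-896 \right)}}{-130824} = \frac{20 \left(-896\right) \left(-6 - -896\right)}{-130824} = 20 \left(-896\right) \left(-6 + 896\right) \left(- \frac{1}{130824}\right) = 20 \left(-896\right) 890 \left(- \frac{1}{130824}\right) = \left(-15948800\right) \left(- \frac{1}{130824}\right) = \frac{1993600}{16353}$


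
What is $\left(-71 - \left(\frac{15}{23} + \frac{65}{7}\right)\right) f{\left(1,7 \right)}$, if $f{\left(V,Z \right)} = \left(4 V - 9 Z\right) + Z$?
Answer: $\frac{677612}{161} \approx 4208.8$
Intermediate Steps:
$f{\left(V,Z \right)} = - 8 Z + 4 V$ ($f{\left(V,Z \right)} = \left(- 9 Z + 4 V\right) + Z = - 8 Z + 4 V$)
$\left(-71 - \left(\frac{15}{23} + \frac{65}{7}\right)\right) f{\left(1,7 \right)} = \left(-71 - \left(\frac{15}{23} + \frac{65}{7}\right)\right) \left(\left(-8\right) 7 + 4 \cdot 1\right) = \left(-71 - \frac{1600}{161}\right) \left(-56 + 4\right) = \left(-71 - \frac{1600}{161}\right) \left(-52\right) = \left(- \frac{13031}{161}\right) \left(-52\right) = \frac{677612}{161}$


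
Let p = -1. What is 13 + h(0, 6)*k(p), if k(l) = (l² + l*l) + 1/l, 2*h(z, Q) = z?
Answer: 13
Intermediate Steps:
h(z, Q) = z/2
k(l) = 1/l + 2*l² (k(l) = (l² + l²) + 1/l = 2*l² + 1/l = 1/l + 2*l²)
13 + h(0, 6)*k(p) = 13 + ((½)*0)*((1 + 2*(-1)³)/(-1)) = 13 + 0*(-(1 + 2*(-1))) = 13 + 0*(-(1 - 2)) = 13 + 0*(-1*(-1)) = 13 + 0*1 = 13 + 0 = 13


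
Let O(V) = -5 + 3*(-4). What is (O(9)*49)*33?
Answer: -27489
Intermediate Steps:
O(V) = -17 (O(V) = -5 - 12 = -17)
(O(9)*49)*33 = -17*49*33 = -833*33 = -27489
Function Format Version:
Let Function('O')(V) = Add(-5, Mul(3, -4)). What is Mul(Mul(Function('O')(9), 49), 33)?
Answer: -27489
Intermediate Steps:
Function('O')(V) = -17 (Function('O')(V) = Add(-5, -12) = -17)
Mul(Mul(Function('O')(9), 49), 33) = Mul(Mul(-17, 49), 33) = Mul(-833, 33) = -27489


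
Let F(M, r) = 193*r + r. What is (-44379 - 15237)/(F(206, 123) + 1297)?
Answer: -59616/25159 ≈ -2.3696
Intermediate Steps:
F(M, r) = 194*r
(-44379 - 15237)/(F(206, 123) + 1297) = (-44379 - 15237)/(194*123 + 1297) = -59616/(23862 + 1297) = -59616/25159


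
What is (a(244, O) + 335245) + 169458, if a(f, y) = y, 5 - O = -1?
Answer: 504709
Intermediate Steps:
O = 6 (O = 5 - 1*(-1) = 5 + 1 = 6)
(a(244, O) + 335245) + 169458 = (6 + 335245) + 169458 = 335251 + 169458 = 504709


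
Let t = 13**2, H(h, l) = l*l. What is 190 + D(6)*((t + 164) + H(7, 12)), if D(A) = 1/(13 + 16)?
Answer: 5987/29 ≈ 206.45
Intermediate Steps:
H(h, l) = l**2
t = 169
D(A) = 1/29
190 + D(6)*((t + 164) + H(7, 12)) = 190 + ((169 + 164) + 12**2)/29 = 190 + (333 + 144)/29 = 190 + (1/29)*477 = 190 + 477/29 = 5987/29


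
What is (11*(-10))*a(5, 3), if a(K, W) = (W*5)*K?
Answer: -8250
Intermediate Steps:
a(K, W) = 5*K*W (a(K, W) = (5*W)*K = 5*K*W)
(11*(-10))*a(5, 3) = (11*(-10))*(5*5*3) = -110*75 = -8250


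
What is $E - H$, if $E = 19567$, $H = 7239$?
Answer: $12328$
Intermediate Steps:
$E - H = 19567 - 7239 = 12328$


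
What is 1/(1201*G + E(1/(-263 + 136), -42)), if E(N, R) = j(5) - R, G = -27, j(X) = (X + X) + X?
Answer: -1/32370 ≈ -3.0893e-5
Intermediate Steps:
j(X) = 3*X (j(X) = 2*X + X = 3*X)
E(N, R) = 15 - R (E(N, R) = 3*5 - R = 15 - R)
1/(1201*G + E(1/(-263 + 136), -42)) = 1/(1201*(-27) + (15 - 1*(-42))) = 1/(-32427 + (15 + 42)) = 1/(-32427 + 57) = 1/(-32370) = -1/32370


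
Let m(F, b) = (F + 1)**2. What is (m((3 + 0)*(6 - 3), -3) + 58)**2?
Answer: 24964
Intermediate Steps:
m(F, b) = (1 + F)**2
(m((3 + 0)*(6 - 3), -3) + 58)**2 = ((1 + (3 + 0)*(6 - 3))**2 + 58)**2 = ((1 + 3*3)**2 + 58)**2 = ((1 + 9)**2 + 58)**2 = (10**2 + 58)**2 = (100 + 58)**2 = 158**2 = 24964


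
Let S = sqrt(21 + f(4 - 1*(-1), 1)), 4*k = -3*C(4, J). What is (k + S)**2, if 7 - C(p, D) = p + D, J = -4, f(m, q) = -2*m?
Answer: 617/16 - 21*sqrt(11)/2 ≈ 3.7379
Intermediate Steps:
C(p, D) = 7 - D - p (C(p, D) = 7 - (p + D) = 7 - (D + p) = 7 + (-D - p) = 7 - D - p)
k = -21/4 (k = (-3*(7 - 1*(-4) - 1*4))/4 = (-3*(7 + 4 - 4))/4 = (-3*7)/4 = (1/4)*(-21) = -21/4 ≈ -5.2500)
S = sqrt(11) (S = sqrt(21 - 2*(4 - 1*(-1))) = sqrt(21 - 2*(4 + 1)) = sqrt(21 - 2*5) = sqrt(21 - 10) = sqrt(11) ≈ 3.3166)
(k + S)**2 = (-21/4 + sqrt(11))**2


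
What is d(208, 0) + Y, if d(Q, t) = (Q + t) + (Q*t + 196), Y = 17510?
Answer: 17914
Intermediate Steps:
d(Q, t) = 196 + Q + t + Q*t (d(Q, t) = (Q + t) + (196 + Q*t) = 196 + Q + t + Q*t)
d(208, 0) + Y = (196 + 208 + 0 + 208*0) + 17510 = (196 + 208 + 0 + 0) + 17510 = 404 + 17510 = 17914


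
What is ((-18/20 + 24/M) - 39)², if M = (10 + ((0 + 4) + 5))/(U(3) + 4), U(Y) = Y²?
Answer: 19900521/36100 ≈ 551.26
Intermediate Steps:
M = 19/13 (M = (10 + ((0 + 4) + 5))/(3² + 4) = (10 + (4 + 5))/(9 + 4) = (10 + 9)/13 = 19*(1/13) = 19/13 ≈ 1.4615)
((-18/20 + 24/M) - 39)² = ((-18/20 + 24/(19/13)) - 39)² = ((-18*1/20 + 24*(13/19)) - 39)² = ((-9/10 + 312/19) - 39)² = (2949/190 - 39)² = (-4461/190)² = 19900521/36100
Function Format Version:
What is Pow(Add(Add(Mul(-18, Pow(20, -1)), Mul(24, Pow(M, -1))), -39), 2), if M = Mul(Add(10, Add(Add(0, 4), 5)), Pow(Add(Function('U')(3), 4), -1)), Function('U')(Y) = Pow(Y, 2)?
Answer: Rational(19900521, 36100) ≈ 551.26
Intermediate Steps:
M = Rational(19, 13) (M = Mul(Add(10, Add(Add(0, 4), 5)), Pow(Add(Pow(3, 2), 4), -1)) = Mul(Add(10, Add(4, 5)), Pow(Add(9, 4), -1)) = Mul(Add(10, 9), Pow(13, -1)) = Mul(19, Rational(1, 13)) = Rational(19, 13) ≈ 1.4615)
Pow(Add(Add(Mul(-18, Pow(20, -1)), Mul(24, Pow(M, -1))), -39), 2) = Pow(Add(Add(Mul(-18, Pow(20, -1)), Mul(24, Pow(Rational(19, 13), -1))), -39), 2) = Pow(Add(Add(Mul(-18, Rational(1, 20)), Mul(24, Rational(13, 19))), -39), 2) = Pow(Add(Add(Rational(-9, 10), Rational(312, 19)), -39), 2) = Pow(Add(Rational(2949, 190), -39), 2) = Pow(Rational(-4461, 190), 2) = Rational(19900521, 36100)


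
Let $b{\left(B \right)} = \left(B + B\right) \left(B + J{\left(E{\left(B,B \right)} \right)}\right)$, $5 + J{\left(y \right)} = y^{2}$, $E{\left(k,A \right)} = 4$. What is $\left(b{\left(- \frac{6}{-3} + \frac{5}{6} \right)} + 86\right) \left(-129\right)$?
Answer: $- \frac{127237}{6} \approx -21206.0$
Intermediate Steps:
$J{\left(y \right)} = -5 + y^{2}$
$b{\left(B \right)} = 2 B \left(11 + B\right)$ ($b{\left(B \right)} = \left(B + B\right) \left(B - \left(5 - 4^{2}\right)\right) = 2 B \left(B + \left(-5 + 16\right)\right) = 2 B \left(B + 11\right) = 2 B \left(11 + B\right)$)
$\left(b{\left(- \frac{6}{-3} + \frac{5}{6} \right)} + 86\right) \left(-129\right) = \left(2 \left(- \frac{6}{-3} + \frac{5}{6}\right) \left(11 + \left(- \frac{6}{-3} + \frac{5}{6}\right)\right) + 86\right) \left(-129\right) = \left(2 \left(\left(-6\right) \left(- \frac{1}{3}\right) + 5 \cdot \frac{1}{6}\right) \left(11 + \left(\left(-6\right) \left(- \frac{1}{3}\right) + 5 \cdot \frac{1}{6}\right)\right) + 86\right) \left(-129\right) = \left(2 \left(2 + \frac{5}{6}\right) \left(11 + \left(2 + \frac{5}{6}\right)\right) + 86\right) \left(-129\right) = \left(2 \cdot \frac{17}{6} \left(11 + \frac{17}{6}\right) + 86\right) \left(-129\right) = \left(2 \cdot \frac{17}{6} \cdot \frac{83}{6} + 86\right) \left(-129\right) = \left(\frac{1411}{18} + 86\right) \left(-129\right) = \frac{2959}{18} \left(-129\right) = - \frac{127237}{6}$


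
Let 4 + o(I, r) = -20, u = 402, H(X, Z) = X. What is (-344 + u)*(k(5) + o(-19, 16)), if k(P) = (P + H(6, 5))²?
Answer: 5626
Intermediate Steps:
o(I, r) = -24 (o(I, r) = -4 - 20 = -24)
k(P) = (6 + P)² (k(P) = (P + 6)² = (6 + P)²)
(-344 + u)*(k(5) + o(-19, 16)) = (-344 + 402)*((6 + 5)² - 24) = 58*(11² - 24) = 58*(121 - 24) = 58*97 = 5626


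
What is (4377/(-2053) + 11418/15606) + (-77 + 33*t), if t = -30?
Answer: -5705100869/5339853 ≈ -1068.4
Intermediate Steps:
(4377/(-2053) + 11418/15606) + (-77 + 33*t) = (4377/(-2053) + 11418/15606) + (-77 + 33*(-30)) = (4377*(-1/2053) + 11418*(1/15606)) + (-77 - 990) = (-4377/2053 + 1903/2601) - 1067 = -7477718/5339853 - 1067 = -5705100869/5339853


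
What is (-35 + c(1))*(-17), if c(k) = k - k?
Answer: 595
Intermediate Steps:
c(k) = 0
(-35 + c(1))*(-17) = (-35 + 0)*(-17) = -35*(-17) = 595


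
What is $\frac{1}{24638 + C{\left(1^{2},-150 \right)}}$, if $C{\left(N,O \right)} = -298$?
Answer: $\frac{1}{24340} \approx 4.1085 \cdot 10^{-5}$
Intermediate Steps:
$\frac{1}{24638 + C{\left(1^{2},-150 \right)}} = \frac{1}{24638 - 298} = \frac{1}{24340}$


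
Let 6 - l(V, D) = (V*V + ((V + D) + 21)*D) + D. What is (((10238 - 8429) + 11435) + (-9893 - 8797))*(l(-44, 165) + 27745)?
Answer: -12090120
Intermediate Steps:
l(V, D) = 6 - D - V² - D*(21 + D + V) (l(V, D) = 6 - ((V*V + ((V + D) + 21)*D) + D) = 6 - ((V² + ((D + V) + 21)*D) + D) = 6 - ((V² + (21 + D + V)*D) + D) = 6 - ((V² + D*(21 + D + V)) + D) = 6 - (D + V² + D*(21 + D + V)) = 6 + (-D - V² - D*(21 + D + V)) = 6 - D - V² - D*(21 + D + V))
(((10238 - 8429) + 11435) + (-9893 - 8797))*(l(-44, 165) + 27745) = (((10238 - 8429) + 11435) + (-9893 - 8797))*((6 - 1*165² - 1*(-44)² - 22*165 - 1*165*(-44)) + 27745) = ((1809 + 11435) - 18690)*((6 - 1*27225 - 1*1936 - 3630 + 7260) + 27745) = (13244 - 18690)*((6 - 27225 - 1936 - 3630 + 7260) + 27745) = -5446*(-25525 + 27745) = -5446*2220 = -12090120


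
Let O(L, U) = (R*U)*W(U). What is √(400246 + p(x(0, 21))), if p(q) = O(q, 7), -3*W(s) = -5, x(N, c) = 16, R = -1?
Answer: √3602109/3 ≈ 632.64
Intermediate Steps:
W(s) = 5/3 (W(s) = -⅓*(-5) = 5/3)
O(L, U) = -5*U/3 (O(L, U) = -U*(5/3) = -5*U/3)
p(q) = -35/3 (p(q) = -5/3*7 = -35/3)
√(400246 + p(x(0, 21))) = √(400246 - 35/3) = √(1200703/3) = √3602109/3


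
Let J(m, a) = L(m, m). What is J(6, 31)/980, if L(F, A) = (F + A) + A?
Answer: 9/490 ≈ 0.018367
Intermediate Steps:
L(F, A) = F + 2*A (L(F, A) = (A + F) + A = F + 2*A)
J(m, a) = 3*m (J(m, a) = m + 2*m = 3*m)
J(6, 31)/980 = (3*6)/980 = 18*(1/980) = 9/490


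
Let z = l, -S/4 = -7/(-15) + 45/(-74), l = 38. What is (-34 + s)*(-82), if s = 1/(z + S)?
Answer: 29814421/10702 ≈ 2785.9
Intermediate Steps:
S = 314/555 (S = -4*(-7/(-15) + 45/(-74)) = -4*(-7*(-1/15) + 45*(-1/74)) = -4*(7/15 - 45/74) = -4*(-157/1110) = 314/555 ≈ 0.56577)
z = 38
s = 555/21404 (s = 1/(38 + 314/555) = 1/(21404/555) = 555/21404 ≈ 0.025930)
(-34 + s)*(-82) = (-34 + 555/21404)*(-82) = -727181/21404*(-82) = 29814421/10702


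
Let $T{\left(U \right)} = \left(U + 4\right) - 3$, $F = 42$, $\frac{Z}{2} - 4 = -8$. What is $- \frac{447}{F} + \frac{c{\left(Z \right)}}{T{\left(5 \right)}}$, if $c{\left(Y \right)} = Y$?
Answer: $- \frac{503}{42} \approx -11.976$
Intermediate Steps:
$Z = -8$ ($Z = 8 + 2 \left(-8\right) = 8 - 16 = -8$)
$T{\left(U \right)} = 1 + U$ ($T{\left(U \right)} = \left(4 + U\right) - 3 = 1 + U$)
$- \frac{447}{F} + \frac{c{\left(Z \right)}}{T{\left(5 \right)}} = - \frac{447}{42} - \frac{8}{1 + 5} = \left(-447\right) \frac{1}{42} - \frac{8}{6} = - \frac{149}{14} - \frac{4}{3} = - \frac{503}{42}$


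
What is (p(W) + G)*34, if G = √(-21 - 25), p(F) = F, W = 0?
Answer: 34*I*√46 ≈ 230.6*I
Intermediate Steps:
G = I*√46 (G = √(-46) = I*√46 ≈ 6.7823*I)
(p(W) + G)*34 = (0 + I*√46)*34 = (I*√46)*34 = 34*I*√46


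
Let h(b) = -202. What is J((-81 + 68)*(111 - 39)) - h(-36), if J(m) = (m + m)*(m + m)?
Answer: 3504586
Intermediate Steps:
J(m) = 4*m**2 (J(m) = (2*m)*(2*m) = 4*m**2)
J((-81 + 68)*(111 - 39)) - h(-36) = 4*((-81 + 68)*(111 - 39))**2 - 1*(-202) = 4*(-13*72)**2 + 202 = 4*(-936)**2 + 202 = 4*876096 + 202 = 3504384 + 202 = 3504586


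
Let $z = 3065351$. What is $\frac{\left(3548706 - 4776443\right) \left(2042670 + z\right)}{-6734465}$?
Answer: $\frac{6271306378477}{6734465} \approx 9.3123 \cdot 10^{5}$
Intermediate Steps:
$\frac{\left(3548706 - 4776443\right) \left(2042670 + z\right)}{-6734465} = \frac{\left(3548706 - 4776443\right) \left(2042670 + 3065351\right)}{-6734465} = \left(-1227737\right) 5108021 \left(- \frac{1}{6734465}\right) = \left(-6271306378477\right) \left(- \frac{1}{6734465}\right) = \frac{6271306378477}{6734465}$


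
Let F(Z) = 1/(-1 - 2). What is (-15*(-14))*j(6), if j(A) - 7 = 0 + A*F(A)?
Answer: 1050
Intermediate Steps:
F(Z) = -1/3 (F(Z) = 1/(-3) = -1/3)
j(A) = 7 - A/3 (j(A) = 7 + (0 + A*(-1/3)) = 7 + (0 - A/3) = 7 - A/3)
(-15*(-14))*j(6) = (-15*(-14))*(7 - 1/3*6) = 210*(7 - 2) = 210*5 = 1050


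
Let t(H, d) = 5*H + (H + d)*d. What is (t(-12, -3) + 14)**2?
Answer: 1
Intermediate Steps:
t(H, d) = 5*H + d*(H + d)
(t(-12, -3) + 14)**2 = (((-3)**2 + 5*(-12) - 12*(-3)) + 14)**2 = ((9 - 60 + 36) + 14)**2 = (-15 + 14)**2 = (-1)**2 = 1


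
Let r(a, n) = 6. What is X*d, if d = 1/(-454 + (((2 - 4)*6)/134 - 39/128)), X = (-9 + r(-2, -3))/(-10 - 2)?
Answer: -2144/3896885 ≈ -0.00055018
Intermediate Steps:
X = ¼ (X = (-9 + 6)/(-10 - 2) = -3/(-12) = -3*(-1/12) = ¼ ≈ 0.25000)
d = -8576/3896885 (d = 1/(-454 + (-2*6*(1/134) - 39*1/128)) = 1/(-454 + (-12*1/134 - 39/128)) = 1/(-454 + (-6/67 - 39/128)) = 1/(-454 - 3381/8576) = 1/(-3896885/8576) = -8576/3896885 ≈ -0.0022007)
X*d = (¼)*(-8576/3896885) = -2144/3896885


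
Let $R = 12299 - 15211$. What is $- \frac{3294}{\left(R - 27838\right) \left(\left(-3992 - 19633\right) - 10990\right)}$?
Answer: $- \frac{549}{177401875} \approx -3.0947 \cdot 10^{-6}$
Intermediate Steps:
$R = -2912$ ($R = 12299 - 15211 = -2912$)
$- \frac{3294}{\left(R - 27838\right) \left(\left(-3992 - 19633\right) - 10990\right)} = - \frac{3294}{\left(-2912 - 27838\right) \left(\left(-3992 - 19633\right) - 10990\right)} = - \frac{3294}{\left(-30750\right) \left(\left(-3992 - 19633\right) - 10990\right)} = - \frac{3294}{\left(-30750\right) \left(-23625 - 10990\right)} = - \frac{3294}{\left(-30750\right) \left(-34615\right)} = - \frac{3294}{1064411250} = \left(-3294\right) \frac{1}{1064411250} = - \frac{549}{177401875}$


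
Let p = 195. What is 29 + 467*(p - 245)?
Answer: -23321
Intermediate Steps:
29 + 467*(p - 245) = 29 + 467*(195 - 245) = 29 + 467*(-50) = 29 - 23350 = -23321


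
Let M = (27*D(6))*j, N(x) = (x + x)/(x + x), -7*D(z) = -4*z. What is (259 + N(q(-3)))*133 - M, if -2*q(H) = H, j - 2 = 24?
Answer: 225212/7 ≈ 32173.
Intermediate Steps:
j = 26 (j = 2 + 24 = 26)
q(H) = -H/2
D(z) = 4*z/7 (D(z) = -(-4)*z/7 = 4*z/7)
N(x) = 1 (N(x) = (2*x)/((2*x)) = (2*x)*(1/(2*x)) = 1)
M = 16848/7 (M = (27*((4/7)*6))*26 = (27*(24/7))*26 = (648/7)*26 = 16848/7 ≈ 2406.9)
(259 + N(q(-3)))*133 - M = (259 + 1)*133 - 1*16848/7 = 260*133 - 16848/7 = 34580 - 16848/7 = 225212/7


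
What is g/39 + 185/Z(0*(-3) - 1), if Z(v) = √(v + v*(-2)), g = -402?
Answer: 2271/13 ≈ 174.69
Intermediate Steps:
Z(v) = √(-v) (Z(v) = √(v - 2*v) = √(-v))
g/39 + 185/Z(0*(-3) - 1) = -402/39 + 185/(√(-(0*(-3) - 1))) = -402*1/39 + 185/(√(-(0 - 1))) = -134/13 + 185/(√(-1*(-1))) = -134/13 + 185/(√1) = -134/13 + 185/1 = -134/13 + 185*1 = -134/13 + 185 = 2271/13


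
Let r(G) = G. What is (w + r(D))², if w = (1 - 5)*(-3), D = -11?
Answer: 1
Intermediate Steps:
w = 12 (w = -4*(-3) = 12)
(w + r(D))² = (12 - 11)² = 1² = 1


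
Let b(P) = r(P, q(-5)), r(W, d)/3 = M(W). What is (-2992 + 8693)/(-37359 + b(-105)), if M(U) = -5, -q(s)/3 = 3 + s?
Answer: -5701/37374 ≈ -0.15254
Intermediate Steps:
q(s) = -9 - 3*s (q(s) = -3*(3 + s) = -9 - 3*s)
r(W, d) = -15 (r(W, d) = 3*(-5) = -15)
b(P) = -15
(-2992 + 8693)/(-37359 + b(-105)) = (-2992 + 8693)/(-37359 - 15) = 5701/(-37374) = 5701*(-1/37374) = -5701/37374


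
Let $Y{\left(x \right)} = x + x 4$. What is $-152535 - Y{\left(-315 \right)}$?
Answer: $-150960$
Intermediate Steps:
$Y{\left(x \right)} = 5 x$ ($Y{\left(x \right)} = x + 4 x = 5 x$)
$-152535 - Y{\left(-315 \right)} = -152535 - 5 \left(-315\right) = -152535 - -1575 = -152535 + 1575 = -150960$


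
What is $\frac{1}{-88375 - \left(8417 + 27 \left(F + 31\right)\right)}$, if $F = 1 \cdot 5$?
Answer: $- \frac{1}{97764} \approx -1.0229 \cdot 10^{-5}$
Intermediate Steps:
$F = 5$
$\frac{1}{-88375 - \left(8417 + 27 \left(F + 31\right)\right)} = \frac{1}{-88375 - \left(8417 + 27 \left(5 + 31\right)\right)} = \frac{1}{-88375 - 9389} = \frac{1}{-97764} = - \frac{1}{97764}$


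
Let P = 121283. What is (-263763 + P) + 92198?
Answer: -50282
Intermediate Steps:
(-263763 + P) + 92198 = (-263763 + 121283) + 92198 = -142480 + 92198 = -50282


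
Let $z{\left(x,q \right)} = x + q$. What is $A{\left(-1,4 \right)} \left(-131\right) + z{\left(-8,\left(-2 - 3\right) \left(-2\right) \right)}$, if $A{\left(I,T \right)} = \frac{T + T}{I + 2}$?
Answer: $-1046$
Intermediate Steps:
$A{\left(I,T \right)} = \frac{2 T}{2 + I}$
$z{\left(x,q \right)} = q + x$
$A{\left(-1,4 \right)} \left(-131\right) + z{\left(-8,\left(-2 - 3\right) \left(-2\right) \right)} = 2 \cdot 4 \frac{1}{2 - 1} \left(-131\right) - \left(8 - \left(-2 - 3\right) \left(-2\right)\right) = 2 \cdot 4 \cdot 1^{-1} \left(-131\right) - -2 = 2 \cdot 4 \cdot 1 \left(-131\right) + \left(10 - 8\right) = 8 \left(-131\right) + 2 = -1048 + 2 = -1046$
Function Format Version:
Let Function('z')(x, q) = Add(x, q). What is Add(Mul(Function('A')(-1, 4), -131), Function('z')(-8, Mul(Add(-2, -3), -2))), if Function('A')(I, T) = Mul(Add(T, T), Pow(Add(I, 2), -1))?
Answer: -1046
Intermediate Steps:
Function('A')(I, T) = Mul(2, T, Pow(Add(2, I), -1)) (Function('A')(I, T) = Mul(Mul(2, T), Pow(Add(2, I), -1)) = Mul(2, T, Pow(Add(2, I), -1)))
Function('z')(x, q) = Add(q, x)
Add(Mul(Function('A')(-1, 4), -131), Function('z')(-8, Mul(Add(-2, -3), -2))) = Add(Mul(Mul(2, 4, Pow(Add(2, -1), -1)), -131), Add(Mul(Add(-2, -3), -2), -8)) = Add(Mul(Mul(2, 4, Pow(1, -1)), -131), Add(Mul(-5, -2), -8)) = Add(Mul(Mul(2, 4, 1), -131), Add(10, -8)) = Add(Mul(8, -131), 2) = Add(-1048, 2) = -1046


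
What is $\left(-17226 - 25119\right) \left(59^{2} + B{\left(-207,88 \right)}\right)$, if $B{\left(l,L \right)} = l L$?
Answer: $623953575$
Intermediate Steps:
$B{\left(l,L \right)} = L l$
$\left(-17226 - 25119\right) \left(59^{2} + B{\left(-207,88 \right)}\right) = \left(-17226 - 25119\right) \left(59^{2} + 88 \left(-207\right)\right) = - 42345 \left(3481 - 18216\right) = \left(-42345\right) \left(-14735\right) = 623953575$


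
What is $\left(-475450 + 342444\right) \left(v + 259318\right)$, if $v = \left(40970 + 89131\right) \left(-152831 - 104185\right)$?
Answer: $4447425273309788$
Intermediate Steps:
$v = -33438038616$ ($v = 130101 \left(-257016\right) = -33438038616$)
$\left(-475450 + 342444\right) \left(v + 259318\right) = \left(-475450 + 342444\right) \left(-33438038616 + 259318\right) = \left(-133006\right) \left(-33437779298\right) = 4447425273309788$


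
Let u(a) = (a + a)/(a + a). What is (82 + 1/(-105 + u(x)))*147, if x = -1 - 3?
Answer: 1253469/104 ≈ 12053.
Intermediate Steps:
x = -4
u(a) = 1 (u(a) = (2*a)/((2*a)) = (2*a)*(1/(2*a)) = 1)
(82 + 1/(-105 + u(x)))*147 = (82 + 1/(-105 + 1))*147 = (82 + 1/(-104))*147 = (82 - 1/104)*147 = (8527/104)*147 = 1253469/104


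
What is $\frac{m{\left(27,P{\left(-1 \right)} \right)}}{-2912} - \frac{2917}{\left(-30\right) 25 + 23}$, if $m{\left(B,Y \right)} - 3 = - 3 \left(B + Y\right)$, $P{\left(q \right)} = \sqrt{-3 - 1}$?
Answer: $\frac{328885}{81424} + \frac{3 i}{1456} \approx 4.0392 + 0.0020604 i$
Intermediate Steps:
$P{\left(q \right)} = 2 i$ ($P{\left(q \right)} = \sqrt{-4} = 2 i$)
$m{\left(B,Y \right)} = 3 - 3 B - 3 Y$ ($m{\left(B,Y \right)} = 3 - 3 \left(B + Y\right) = 3 - \left(3 B + 3 Y\right) = 3 - 3 B - 3 Y$)
$\frac{m{\left(27,P{\left(-1 \right)} \right)}}{-2912} - \frac{2917}{\left(-30\right) 25 + 23} = \frac{3 - 81 - 3 \cdot 2 i}{-2912} - \frac{2917}{\left(-30\right) 25 + 23} = \left(3 - 81 - 6 i\right) \left(- \frac{1}{2912}\right) - \frac{2917}{-750 + 23} = \left(-78 - 6 i\right) \left(- \frac{1}{2912}\right) - \frac{2917}{-727} = \left(\frac{3}{112} + \frac{3 i}{1456}\right) - - \frac{2917}{727} = \left(\frac{3}{112} + \frac{3 i}{1456}\right) + \frac{2917}{727} = \frac{328885}{81424} + \frac{3 i}{1456}$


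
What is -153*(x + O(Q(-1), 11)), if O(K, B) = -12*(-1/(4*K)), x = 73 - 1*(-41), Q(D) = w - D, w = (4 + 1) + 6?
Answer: -69921/4 ≈ -17480.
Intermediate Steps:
w = 11 (w = 5 + 6 = 11)
Q(D) = 11 - D
x = 114 (x = 73 + 41 = 114)
O(K, B) = 3/K (O(K, B) = -12*(-1/(4*K)) = -(-3)/K = 3/K)
-153*(x + O(Q(-1), 11)) = -153*(114 + 3/(11 - 1*(-1))) = -153*(114 + 3/(11 + 1)) = -153*(114 + 3/12) = -153*(114 + 3*(1/12)) = -153*(114 + ¼) = -153*457/4 = -69921/4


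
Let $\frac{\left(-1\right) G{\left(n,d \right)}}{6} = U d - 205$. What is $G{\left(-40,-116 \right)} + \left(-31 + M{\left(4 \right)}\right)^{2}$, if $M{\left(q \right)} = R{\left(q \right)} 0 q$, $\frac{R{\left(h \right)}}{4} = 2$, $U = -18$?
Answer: $-10337$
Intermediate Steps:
$R{\left(h \right)} = 8$ ($R{\left(h \right)} = 4 \cdot 2 = 8$)
$G{\left(n,d \right)} = 1230 + 108 d$ ($G{\left(n,d \right)} = - 6 \left(- 18 d - 205\right) = - 6 \left(-205 - 18 d\right) = 1230 + 108 d$)
$M{\left(q \right)} = 0$ ($M{\left(q \right)} = 8 \cdot 0 q = 0 q = 0$)
$G{\left(-40,-116 \right)} + \left(-31 + M{\left(4 \right)}\right)^{2} = \left(1230 + 108 \left(-116\right)\right) + \left(-31 + 0\right)^{2} = \left(1230 - 12528\right) + \left(-31\right)^{2} = -11298 + 961 = -10337$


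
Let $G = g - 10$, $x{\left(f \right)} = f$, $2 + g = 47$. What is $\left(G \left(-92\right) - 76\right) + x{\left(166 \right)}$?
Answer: $-3130$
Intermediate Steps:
$g = 45$ ($g = -2 + 47 = 45$)
$G = 35$ ($G = 45 - 10 = 35$)
$\left(G \left(-92\right) - 76\right) + x{\left(166 \right)} = \left(35 \left(-92\right) - 76\right) + 166 = \left(-3220 - 76\right) + 166 = -3296 + 166 = -3130$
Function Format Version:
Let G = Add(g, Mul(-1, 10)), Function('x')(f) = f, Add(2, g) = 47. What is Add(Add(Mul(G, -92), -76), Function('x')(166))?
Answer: -3130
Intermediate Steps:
g = 45 (g = Add(-2, 47) = 45)
G = 35 (G = Add(45, Mul(-1, 10)) = Add(45, -10) = 35)
Add(Add(Mul(G, -92), -76), Function('x')(166)) = Add(Add(Mul(35, -92), -76), 166) = Add(Add(-3220, -76), 166) = Add(-3296, 166) = -3130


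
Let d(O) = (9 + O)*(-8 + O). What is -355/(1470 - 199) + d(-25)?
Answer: 670733/1271 ≈ 527.72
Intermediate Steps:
d(O) = (-8 + O)*(9 + O)
-355/(1470 - 199) + d(-25) = -355/(1470 - 199) + (-72 - 25 + (-25)²) = -355/1271 + (-72 - 25 + 625) = (1/1271)*(-355) + 528 = -355/1271 + 528 = 670733/1271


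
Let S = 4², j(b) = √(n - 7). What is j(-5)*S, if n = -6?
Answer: 16*I*√13 ≈ 57.689*I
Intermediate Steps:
j(b) = I*√13 (j(b) = √(-6 - 7) = √(-13) = I*√13)
S = 16
j(-5)*S = (I*√13)*16 = 16*I*√13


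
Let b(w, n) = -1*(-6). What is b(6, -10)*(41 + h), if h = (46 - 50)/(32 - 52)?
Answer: 1236/5 ≈ 247.20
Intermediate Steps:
b(w, n) = 6
h = 1/5 (h = -4/(-20) = -4*(-1/20) = 1/5 ≈ 0.20000)
b(6, -10)*(41 + h) = 6*(41 + 1/5) = 6*(206/5) = 1236/5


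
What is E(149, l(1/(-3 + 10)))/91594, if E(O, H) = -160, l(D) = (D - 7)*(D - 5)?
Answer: -80/45797 ≈ -0.0017468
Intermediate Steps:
l(D) = (-7 + D)*(-5 + D)
E(149, l(1/(-3 + 10)))/91594 = -160/91594 = -160*1/91594 = -80/45797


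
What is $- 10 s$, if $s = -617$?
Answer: $6170$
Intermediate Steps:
$- 10 s = \left(-10\right) \left(-617\right) = 6170$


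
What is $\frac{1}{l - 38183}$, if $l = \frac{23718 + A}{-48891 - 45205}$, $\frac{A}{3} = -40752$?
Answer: $- \frac{47048}{1796384515} \approx -2.619 \cdot 10^{-5}$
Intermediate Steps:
$A = -122256$ ($A = 3 \left(-40752\right) = -122256$)
$l = \frac{49269}{47048}$ ($l = \frac{23718 - 122256}{-48891 - 45205} = - \frac{98538}{-94096} = \left(-98538\right) \left(- \frac{1}{94096}\right) = \frac{49269}{47048} \approx 1.0472$)
$\frac{1}{l - 38183} = \frac{1}{\frac{49269}{47048} - 38183} = \frac{1}{- \frac{1796384515}{47048}} = - \frac{47048}{1796384515}$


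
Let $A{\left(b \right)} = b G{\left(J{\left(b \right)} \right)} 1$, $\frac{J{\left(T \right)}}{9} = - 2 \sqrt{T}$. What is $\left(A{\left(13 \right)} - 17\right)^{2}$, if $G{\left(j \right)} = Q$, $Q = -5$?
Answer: $6724$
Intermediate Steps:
$J{\left(T \right)} = - 18 \sqrt{T}$ ($J{\left(T \right)} = 9 \left(- 2 \sqrt{T}\right) = - 18 \sqrt{T}$)
$G{\left(j \right)} = -5$
$A{\left(b \right)} = - 5 b$ ($A{\left(b \right)} = b \left(-5\right) 1 = - 5 b 1 = - 5 b$)
$\left(A{\left(13 \right)} - 17\right)^{2} = \left(\left(-5\right) 13 - 17\right)^{2} = \left(-65 - 17\right)^{2} = \left(-82\right)^{2} = 6724$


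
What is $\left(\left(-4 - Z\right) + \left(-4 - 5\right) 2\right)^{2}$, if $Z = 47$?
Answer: $4761$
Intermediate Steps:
$\left(\left(-4 - Z\right) + \left(-4 - 5\right) 2\right)^{2} = \left(\left(-4 - 47\right) + \left(-4 - 5\right) 2\right)^{2} = \left(\left(-4 - 47\right) - 18\right)^{2} = \left(-51 - 18\right)^{2} = \left(-69\right)^{2} = 4761$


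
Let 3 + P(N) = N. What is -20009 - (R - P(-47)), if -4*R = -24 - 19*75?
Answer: -81685/4 ≈ -20421.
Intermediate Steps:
P(N) = -3 + N
R = 1449/4 (R = -(-24 - 19*75)/4 = -(-24 - 1425)/4 = -¼*(-1449) = 1449/4 ≈ 362.25)
-20009 - (R - P(-47)) = -20009 - (1449/4 - (-3 - 47)) = -20009 - (1449/4 - 1*(-50)) = -20009 - (1449/4 + 50) = -20009 - 1*1649/4 = -20009 - 1649/4 = -81685/4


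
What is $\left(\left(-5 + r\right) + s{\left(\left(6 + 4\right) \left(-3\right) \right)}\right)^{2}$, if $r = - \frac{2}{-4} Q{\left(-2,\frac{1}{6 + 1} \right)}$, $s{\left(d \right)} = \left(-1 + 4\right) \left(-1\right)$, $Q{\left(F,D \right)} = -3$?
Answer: $\frac{361}{4} \approx 90.25$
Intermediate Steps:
$s{\left(d \right)} = -3$ ($s{\left(d \right)} = 3 \left(-1\right) = -3$)
$r = - \frac{3}{2}$ ($r = - \frac{2}{-4} \left(-3\right) = \left(-2\right) \left(- \frac{1}{4}\right) \left(-3\right) = \frac{1}{2} \left(-3\right) = - \frac{3}{2} \approx -1.5$)
$\left(\left(-5 + r\right) + s{\left(\left(6 + 4\right) \left(-3\right) \right)}\right)^{2} = \left(\left(-5 - \frac{3}{2}\right) - 3\right)^{2} = \left(- \frac{13}{2} - 3\right)^{2} = \left(- \frac{19}{2}\right)^{2} = \frac{361}{4}$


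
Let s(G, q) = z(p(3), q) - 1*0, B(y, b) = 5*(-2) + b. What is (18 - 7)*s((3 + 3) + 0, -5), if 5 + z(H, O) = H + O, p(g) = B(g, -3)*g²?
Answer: -1397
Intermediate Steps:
B(y, b) = -10 + b
p(g) = -13*g² (p(g) = (-10 - 3)*g² = -13*g²)
z(H, O) = -5 + H + O (z(H, O) = -5 + (H + O) = -5 + H + O)
s(G, q) = -122 + q (s(G, q) = (-5 - 13*3² + q) - 1*0 = (-5 - 13*9 + q) + 0 = (-5 - 117 + q) + 0 = (-122 + q) + 0 = -122 + q)
(18 - 7)*s((3 + 3) + 0, -5) = (18 - 7)*(-122 - 5) = 11*(-127) = -1397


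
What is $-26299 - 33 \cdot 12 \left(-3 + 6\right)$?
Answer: $-27487$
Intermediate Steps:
$-26299 - 33 \cdot 12 \left(-3 + 6\right) = -26299 - 396 \cdot 3 = -26299 - 1188 = -27487$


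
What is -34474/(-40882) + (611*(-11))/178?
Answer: -134315775/3638498 ≈ -36.915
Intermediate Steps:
-34474/(-40882) + (611*(-11))/178 = -34474*(-1/40882) - 6721*1/178 = 17237/20441 - 6721/178 = -134315775/3638498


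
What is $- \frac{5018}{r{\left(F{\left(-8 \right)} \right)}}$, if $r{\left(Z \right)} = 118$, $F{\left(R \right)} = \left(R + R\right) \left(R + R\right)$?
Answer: $- \frac{2509}{59} \approx -42.525$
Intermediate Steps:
$F{\left(R \right)} = 4 R^{2}$ ($F{\left(R \right)} = 2 R 2 R = 4 R^{2}$)
$- \frac{5018}{r{\left(F{\left(-8 \right)} \right)}} = - \frac{5018}{118} = \left(-5018\right) \frac{1}{118} = - \frac{2509}{59}$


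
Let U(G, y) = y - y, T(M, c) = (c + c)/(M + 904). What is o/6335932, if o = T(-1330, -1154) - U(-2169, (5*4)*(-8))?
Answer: 577/674776758 ≈ 8.5510e-7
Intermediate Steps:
T(M, c) = 2*c/(904 + M) (T(M, c) = (2*c)/(904 + M) = 2*c/(904 + M))
U(G, y) = 0
o = 1154/213 (o = 2*(-1154)/(904 - 1330) - 1*0 = 2*(-1154)/(-426) + 0 = 2*(-1154)*(-1/426) + 0 = 1154/213 + 0 = 1154/213 ≈ 5.4178)
o/6335932 = (1154/213)/6335932 = (1154/213)*(1/6335932) = 577/674776758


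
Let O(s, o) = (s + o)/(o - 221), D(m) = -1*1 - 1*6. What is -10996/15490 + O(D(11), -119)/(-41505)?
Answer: -2586236749/3643170550 ≈ -0.70989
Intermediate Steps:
D(m) = -7 (D(m) = -1 - 6 = -7)
O(s, o) = (o + s)/(-221 + o)
-10996/15490 + O(D(11), -119)/(-41505) = -10996/15490 + ((-119 - 7)/(-221 - 119))/(-41505) = -10996*1/15490 + (-126/(-340))*(-1/41505) = -5498/7745 - 1/340*(-126)*(-1/41505) = -5498/7745 + (63/170)*(-1/41505) = -5498/7745 - 21/2351950 = -2586236749/3643170550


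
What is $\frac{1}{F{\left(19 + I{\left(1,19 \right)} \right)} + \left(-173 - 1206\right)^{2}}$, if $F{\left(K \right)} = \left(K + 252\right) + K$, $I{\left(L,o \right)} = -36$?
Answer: $\frac{1}{1901859} \approx 5.258 \cdot 10^{-7}$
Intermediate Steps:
$F{\left(K \right)} = 252 + 2 K$ ($F{\left(K \right)} = \left(252 + K\right) + K = 252 + 2 K$)
$\frac{1}{F{\left(19 + I{\left(1,19 \right)} \right)} + \left(-173 - 1206\right)^{2}} = \frac{1}{\left(252 + 2 \left(19 - 36\right)\right) + \left(-173 - 1206\right)^{2}} = \frac{1}{\left(252 + 2 \left(-17\right)\right) + \left(-1379\right)^{2}} = \frac{1}{\left(252 - 34\right) + 1901641} = \frac{1}{218 + 1901641} = \frac{1}{1901859}$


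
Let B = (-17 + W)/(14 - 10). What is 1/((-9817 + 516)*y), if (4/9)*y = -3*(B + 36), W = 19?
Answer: 8/18332271 ≈ 4.3639e-7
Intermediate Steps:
B = 1/2 (B = (-17 + 19)/(14 - 10) = 2/4 = 2*(1/4) = 1/2 ≈ 0.50000)
y = -1971/8 (y = 9*(-3*(1/2 + 36))/4 = 9*(-3*73/2)/4 = (9/4)*(-219/2) = -1971/8 ≈ -246.38)
1/((-9817 + 516)*y) = 1/((-9817 + 516)*(-1971/8)) = -8/1971/(-9301) = -1/9301*(-8/1971) = 8/18332271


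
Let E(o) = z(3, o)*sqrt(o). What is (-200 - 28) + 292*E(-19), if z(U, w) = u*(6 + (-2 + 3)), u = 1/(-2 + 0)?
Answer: -228 - 1022*I*sqrt(19) ≈ -228.0 - 4454.8*I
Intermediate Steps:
u = -1/2 (u = 1/(-2) = -1/2 ≈ -0.50000)
z(U, w) = -7/2 (z(U, w) = -(6 + (-2 + 3))/2 = -(6 + 1)/2 = -1/2*7 = -7/2)
E(o) = -7*sqrt(o)/2
(-200 - 28) + 292*E(-19) = (-200 - 28) + 292*(-7*I*sqrt(19)/2) = -228 + 292*(-7*I*sqrt(19)/2) = -228 - 1022*I*sqrt(19)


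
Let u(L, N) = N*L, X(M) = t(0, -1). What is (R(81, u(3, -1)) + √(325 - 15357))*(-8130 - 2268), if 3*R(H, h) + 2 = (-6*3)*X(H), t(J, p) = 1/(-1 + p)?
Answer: -24262 - 20796*I*√3758 ≈ -24262.0 - 1.2748e+6*I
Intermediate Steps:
X(M) = -½ (X(M) = 1/(-1 - 1) = 1/(-2) = -½)
u(L, N) = L*N
R(H, h) = 7/3 (R(H, h) = -⅔ + (-6*3*(-½))/3 = -⅔ + (-18*(-½))/3 = -⅔ + (⅓)*9 = -⅔ + 3 = 7/3)
(R(81, u(3, -1)) + √(325 - 15357))*(-8130 - 2268) = (7/3 + √(325 - 15357))*(-8130 - 2268) = (7/3 + √(-15032))*(-10398) = (7/3 + 2*I*√3758)*(-10398) = -24262 - 20796*I*√3758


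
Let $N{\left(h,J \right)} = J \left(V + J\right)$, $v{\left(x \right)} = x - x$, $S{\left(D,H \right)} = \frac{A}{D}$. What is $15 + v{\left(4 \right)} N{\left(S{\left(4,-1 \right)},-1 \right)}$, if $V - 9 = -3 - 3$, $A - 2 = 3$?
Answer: $15$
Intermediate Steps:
$A = 5$ ($A = 2 + 3 = 5$)
$S{\left(D,H \right)} = \frac{5}{D}$
$v{\left(x \right)} = 0$
$V = 3$ ($V = 9 - 6 = 3$)
$N{\left(h,J \right)} = J \left(3 + J\right)$
$15 + v{\left(4 \right)} N{\left(S{\left(4,-1 \right)},-1 \right)} = 15 + 0 \left(- (3 - 1)\right) = 15 + 0 \left(\left(-1\right) 2\right) = 15 + 0 \left(-2\right) = 15 + 0 = 15$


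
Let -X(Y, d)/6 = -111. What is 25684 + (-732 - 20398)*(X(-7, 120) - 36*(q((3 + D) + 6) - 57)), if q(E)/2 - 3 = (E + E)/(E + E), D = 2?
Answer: -51320216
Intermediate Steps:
X(Y, d) = 666 (X(Y, d) = -6*(-111) = 666)
q(E) = 8 (q(E) = 6 + 2*((E + E)/(E + E)) = 6 + 2*((2*E)/((2*E))) = 6 + 2*((2*E)*(1/(2*E))) = 6 + 2*1 = 6 + 2 = 8)
25684 + (-732 - 20398)*(X(-7, 120) - 36*(q((3 + D) + 6) - 57)) = 25684 + (-732 - 20398)*(666 - 36*(8 - 57)) = 25684 - 21130*(666 - 36*(-49)) = 25684 - 21130*(666 + 1764) = 25684 - 21130*2430 = 25684 - 51345900 = -51320216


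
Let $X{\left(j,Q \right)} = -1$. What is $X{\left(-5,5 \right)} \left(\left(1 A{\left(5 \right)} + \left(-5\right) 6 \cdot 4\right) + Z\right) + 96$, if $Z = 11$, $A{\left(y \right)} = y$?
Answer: $200$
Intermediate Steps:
$X{\left(-5,5 \right)} \left(\left(1 A{\left(5 \right)} + \left(-5\right) 6 \cdot 4\right) + Z\right) + 96 = - (\left(1 \cdot 5 + \left(-5\right) 6 \cdot 4\right) + 11) + 96 = - (\left(5 - 120\right) + 11) + 96 = - (-115 + 11) + 96 = \left(-1\right) \left(-104\right) + 96 = 104 + 96 = 200$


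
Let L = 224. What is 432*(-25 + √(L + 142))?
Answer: -10800 + 432*√366 ≈ -2535.4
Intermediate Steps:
432*(-25 + √(L + 142)) = 432*(-25 + √(224 + 142)) = 432*(-25 + √366) = -10800 + 432*√366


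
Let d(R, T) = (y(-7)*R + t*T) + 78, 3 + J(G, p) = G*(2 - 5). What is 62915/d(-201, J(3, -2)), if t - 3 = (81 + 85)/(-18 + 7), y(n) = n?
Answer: 692065/17931 ≈ 38.596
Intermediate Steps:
t = -133/11 (t = 3 + (81 + 85)/(-18 + 7) = 3 + 166/(-11) = 3 + 166*(-1/11) = 3 - 166/11 = -133/11 ≈ -12.091)
J(G, p) = -3 - 3*G (J(G, p) = -3 + G*(2 - 5) = -3 + G*(-3) = -3 - 3*G)
d(R, T) = 78 - 7*R - 133*T/11 (d(R, T) = (-7*R - 133*T/11) + 78 = 78 - 7*R - 133*T/11)
62915/d(-201, J(3, -2)) = 62915/(78 - 7*(-201) - 133*(-3 - 3*3)/11) = 62915/(78 + 1407 - 133*(-3 - 9)/11) = 62915/(78 + 1407 - 133/11*(-12)) = 62915/(78 + 1407 + 1596/11) = 62915/(17931/11) = 62915*(11/17931) = 692065/17931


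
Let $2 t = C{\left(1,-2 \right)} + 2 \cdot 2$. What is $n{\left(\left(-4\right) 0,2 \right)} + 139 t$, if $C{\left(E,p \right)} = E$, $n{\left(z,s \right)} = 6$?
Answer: $\frac{707}{2} \approx 353.5$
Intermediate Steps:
$t = \frac{5}{2}$ ($t = \frac{1 + 2 \cdot 2}{2} = \frac{1 + 4}{2} = \frac{1}{2} \cdot 5 = \frac{5}{2} \approx 2.5$)
$n{\left(\left(-4\right) 0,2 \right)} + 139 t = 6 + 139 \cdot \frac{5}{2} = 6 + \frac{695}{2} = \frac{707}{2}$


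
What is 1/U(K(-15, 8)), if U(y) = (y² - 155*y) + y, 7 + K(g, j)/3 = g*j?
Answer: 1/203835 ≈ 4.9059e-6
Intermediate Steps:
K(g, j) = -21 + 3*g*j (K(g, j) = -21 + 3*(g*j) = -21 + 3*g*j)
U(y) = y² - 154*y
1/U(K(-15, 8)) = 1/((-21 + 3*(-15)*8)*(-154 + (-21 + 3*(-15)*8))) = 1/((-21 - 360)*(-154 + (-21 - 360))) = 1/(-381*(-154 - 381)) = 1/(-381*(-535)) = 1/203835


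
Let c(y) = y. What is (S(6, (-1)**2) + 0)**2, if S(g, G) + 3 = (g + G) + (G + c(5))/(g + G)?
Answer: 1156/49 ≈ 23.592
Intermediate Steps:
S(g, G) = -3 + G + g + (5 + G)/(G + g) (S(g, G) = -3 + ((g + G) + (G + 5)/(g + G)) = -3 + ((G + g) + (5 + G)/(G + g)) = -3 + (G + g + (5 + G)/(G + g)) = -3 + G + g + (5 + G)/(G + g))
(S(6, (-1)**2) + 0)**2 = ((5 + ((-1)**2)**2 + 6**2 - 3*6 - 2*(-1)**2 + 2*(-1)**2*6)/((-1)**2 + 6) + 0)**2 = ((5 + 1**2 + 36 - 18 - 2*1 + 2*1*6)/(1 + 6) + 0)**2 = ((5 + 1 + 36 - 18 - 2 + 12)/7 + 0)**2 = ((1/7)*34 + 0)**2 = (34/7 + 0)**2 = (34/7)**2 = 1156/49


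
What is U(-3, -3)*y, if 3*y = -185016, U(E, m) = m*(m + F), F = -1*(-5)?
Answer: 370032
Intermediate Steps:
F = 5
U(E, m) = m*(5 + m) (U(E, m) = m*(m + 5) = m*(5 + m))
y = -61672 (y = (⅓)*(-185016) = -61672)
U(-3, -3)*y = -3*(5 - 3)*(-61672) = -3*2*(-61672) = -6*(-61672) = 370032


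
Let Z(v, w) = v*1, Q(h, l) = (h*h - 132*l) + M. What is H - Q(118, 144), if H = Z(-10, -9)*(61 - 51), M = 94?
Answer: 4890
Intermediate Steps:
Q(h, l) = 94 + h² - 132*l (Q(h, l) = (h*h - 132*l) + 94 = (h² - 132*l) + 94 = 94 + h² - 132*l)
Z(v, w) = v
H = -100 (H = -10*(61 - 51) = -10*10 = -100)
H - Q(118, 144) = -100 - (94 + 118² - 132*144) = -100 - (94 + 13924 - 19008) = -100 - 1*(-4990) = -100 + 4990 = 4890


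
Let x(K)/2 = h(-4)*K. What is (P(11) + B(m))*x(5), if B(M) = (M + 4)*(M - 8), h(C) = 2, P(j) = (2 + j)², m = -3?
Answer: 3160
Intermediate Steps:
x(K) = 4*K (x(K) = 2*(2*K) = 4*K)
B(M) = (-8 + M)*(4 + M) (B(M) = (4 + M)*(-8 + M) = (-8 + M)*(4 + M))
(P(11) + B(m))*x(5) = ((2 + 11)² + (-32 + (-3)² - 4*(-3)))*(4*5) = (13² + (-32 + 9 + 12))*20 = (169 - 11)*20 = 158*20 = 3160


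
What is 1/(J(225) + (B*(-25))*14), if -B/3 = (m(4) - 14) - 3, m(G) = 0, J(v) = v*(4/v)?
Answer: -1/17846 ≈ -5.6035e-5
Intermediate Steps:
J(v) = 4
B = 51 (B = -3*((0 - 14) - 3) = -3*(-14 - 3) = -3*(-17) = 51)
1/(J(225) + (B*(-25))*14) = 1/(4 + (51*(-25))*14) = 1/(4 - 1275*14) = 1/(4 - 17850) = 1/(-17846) = -1/17846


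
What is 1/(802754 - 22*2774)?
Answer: 1/741726 ≈ 1.3482e-6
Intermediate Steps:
1/(802754 - 22*2774) = 1/(802754 - 61028) = 1/741726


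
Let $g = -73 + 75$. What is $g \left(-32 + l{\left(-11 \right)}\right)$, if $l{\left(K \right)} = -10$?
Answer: $-84$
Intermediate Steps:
$g = 2$
$g \left(-32 + l{\left(-11 \right)}\right) = 2 \left(-32 - 10\right) = 2 \left(-42\right) = -84$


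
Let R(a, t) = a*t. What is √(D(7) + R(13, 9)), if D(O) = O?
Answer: 2*√31 ≈ 11.136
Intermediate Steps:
√(D(7) + R(13, 9)) = √(7 + 13*9) = √(7 + 117) = √124 = 2*√31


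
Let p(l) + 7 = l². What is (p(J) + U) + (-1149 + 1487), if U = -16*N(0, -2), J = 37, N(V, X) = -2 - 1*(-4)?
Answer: 1668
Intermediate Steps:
N(V, X) = 2 (N(V, X) = -2 + 4 = 2)
U = -32 (U = -16*2 = -32)
p(l) = -7 + l²
(p(J) + U) + (-1149 + 1487) = ((-7 + 37²) - 32) + (-1149 + 1487) = ((-7 + 1369) - 32) + 338 = (1362 - 32) + 338 = 1330 + 338 = 1668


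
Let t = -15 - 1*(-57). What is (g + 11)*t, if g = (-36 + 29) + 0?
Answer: 168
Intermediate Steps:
t = 42 (t = -15 + 57 = 42)
g = -7 (g = -7 + 0 = -7)
(g + 11)*t = (-7 + 11)*42 = 4*42 = 168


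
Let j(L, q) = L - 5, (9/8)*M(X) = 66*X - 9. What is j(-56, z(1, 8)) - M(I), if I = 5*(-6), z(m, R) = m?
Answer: 1707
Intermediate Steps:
I = -30
M(X) = -8 + 176*X/3 (M(X) = 8*(66*X - 9)/9 = 8*(-9 + 66*X)/9 = -8 + 176*X/3)
j(L, q) = -5 + L
j(-56, z(1, 8)) - M(I) = (-5 - 56) - (-8 + (176/3)*(-30)) = -61 - (-8 - 1760) = -61 - 1*(-1768) = -61 + 1768 = 1707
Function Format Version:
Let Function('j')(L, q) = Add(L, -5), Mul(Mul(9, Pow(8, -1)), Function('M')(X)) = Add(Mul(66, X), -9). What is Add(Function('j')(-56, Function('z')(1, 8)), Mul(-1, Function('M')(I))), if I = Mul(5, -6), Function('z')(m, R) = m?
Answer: 1707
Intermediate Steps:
I = -30
Function('M')(X) = Add(-8, Mul(Rational(176, 3), X)) (Function('M')(X) = Mul(Rational(8, 9), Add(Mul(66, X), -9)) = Mul(Rational(8, 9), Add(-9, Mul(66, X))) = Add(-8, Mul(Rational(176, 3), X)))
Function('j')(L, q) = Add(-5, L)
Add(Function('j')(-56, Function('z')(1, 8)), Mul(-1, Function('M')(I))) = Add(Add(-5, -56), Mul(-1, Add(-8, Mul(Rational(176, 3), -30)))) = Add(-61, Mul(-1, Add(-8, -1760))) = Add(-61, Mul(-1, -1768)) = Add(-61, 1768) = 1707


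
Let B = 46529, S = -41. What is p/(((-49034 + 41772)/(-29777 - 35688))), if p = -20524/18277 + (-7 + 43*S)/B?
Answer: -659534147255/63017156027 ≈ -10.466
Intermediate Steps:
p = -20149214/17355317 (p = -20524/18277 + (-7 + 43*(-41))/46529 = -20524*1/18277 + (-7 - 1763)*(1/46529) = -2932/2611 - 1770*1/46529 = -2932/2611 - 1770/46529 = -20149214/17355317 ≈ -1.1610)
p/(((-49034 + 41772)/(-29777 - 35688))) = -20149214*(-29777 - 35688)/(-49034 + 41772)/17355317 = -20149214/(17355317*((-7262/(-65465)))) = -20149214/(17355317*((-7262*(-1/65465)))) = -20149214/(17355317*7262/65465) = -20149214/17355317*65465/7262 = -659534147255/63017156027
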